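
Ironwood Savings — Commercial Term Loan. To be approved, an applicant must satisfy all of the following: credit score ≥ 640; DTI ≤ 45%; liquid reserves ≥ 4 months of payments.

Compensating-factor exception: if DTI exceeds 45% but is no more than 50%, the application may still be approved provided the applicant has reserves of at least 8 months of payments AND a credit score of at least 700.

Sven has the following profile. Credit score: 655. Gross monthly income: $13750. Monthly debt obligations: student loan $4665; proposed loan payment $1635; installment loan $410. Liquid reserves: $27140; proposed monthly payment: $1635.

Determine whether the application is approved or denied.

Credit score 655 ≥ 640 (meets base)
Total debts = (4,665 + 1,635 + 410) = 6,710. DTI = 6,710/13,750 = 48.8% > 45% — standard DTI limit exceeded.
Reserves = 27,140/1,635 = 16.6 months ≥ 4
48.8% falls in the override range (45%–50%), so the compensating-factor test applies.
Override check — reserves: 16.6 mo (ok); score: 655 (below 700).
Compensating-factor requirement not fully met.

Denied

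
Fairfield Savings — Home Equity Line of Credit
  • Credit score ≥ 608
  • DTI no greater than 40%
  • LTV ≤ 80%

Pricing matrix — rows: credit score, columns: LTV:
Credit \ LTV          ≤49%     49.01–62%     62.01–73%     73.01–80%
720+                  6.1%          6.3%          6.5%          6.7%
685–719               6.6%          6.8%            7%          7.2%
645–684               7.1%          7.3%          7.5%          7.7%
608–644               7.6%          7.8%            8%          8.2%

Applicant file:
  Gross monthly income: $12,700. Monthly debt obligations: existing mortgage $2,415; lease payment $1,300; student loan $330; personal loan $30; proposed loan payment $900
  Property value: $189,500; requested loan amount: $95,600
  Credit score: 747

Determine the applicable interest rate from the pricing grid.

6.3%

Credit score 747 ≥ 608; Total monthly debts = (2,415 + 1,300 + 330 + 30 + 900) = 4,975. DTI: 4,975 ÷ 12,700 = 39.2%, within the 40% cap
Loan-to-value = 95,600/189,500 = 50.4% — pass (80% max)
Row: 747 falls in 720+. Column: 50.4% falls in 49.01–62%. Rate = 6.3%.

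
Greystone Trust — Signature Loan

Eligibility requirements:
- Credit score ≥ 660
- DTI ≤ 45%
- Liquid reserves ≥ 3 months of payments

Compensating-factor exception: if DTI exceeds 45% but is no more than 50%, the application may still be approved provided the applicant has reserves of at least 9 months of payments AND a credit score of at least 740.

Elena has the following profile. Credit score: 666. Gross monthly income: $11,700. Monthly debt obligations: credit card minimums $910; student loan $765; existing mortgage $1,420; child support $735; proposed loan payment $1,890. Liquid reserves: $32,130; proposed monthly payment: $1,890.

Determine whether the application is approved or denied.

Denied

Credit score 666 ≥ 660 (meets base)
Total debts = (910 + 765 + 1,420 + 735 + 1,890) = 5,720. DTI: 5,720 ÷ 11,700 = 48.9%, over the 45% base limit.
Liquid reserves cover 32,130/1,890 = 17.0 months — ≥ 3 required
DTI 48.9% is within the 45%–50% exception band; checking compensating factors.
Reserves 17.0 ≥ 9 months; credit score 666 < 740.
Override conditions not both satisfied; exception does not apply.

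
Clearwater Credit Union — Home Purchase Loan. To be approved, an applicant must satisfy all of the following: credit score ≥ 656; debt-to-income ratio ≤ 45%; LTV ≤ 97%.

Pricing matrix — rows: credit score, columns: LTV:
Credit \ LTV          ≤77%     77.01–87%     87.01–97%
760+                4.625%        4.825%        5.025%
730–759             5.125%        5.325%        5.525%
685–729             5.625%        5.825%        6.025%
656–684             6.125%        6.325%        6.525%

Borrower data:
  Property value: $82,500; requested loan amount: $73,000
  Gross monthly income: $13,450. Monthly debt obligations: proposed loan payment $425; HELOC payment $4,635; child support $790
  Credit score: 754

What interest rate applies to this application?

Credit score 754 ≥ 656; Total monthly debts = (425 + 4,635 + 790) = 5,850. DTI = 5,850/13,450 = 43.5% ≤ 45%
LTV = 73,000/82,500 = 88.5% ≤ 97%
Credit 754 → row 730–759; LTV 88.5% → column 87.01–97%. Grid cell → 5.525%.

5.525%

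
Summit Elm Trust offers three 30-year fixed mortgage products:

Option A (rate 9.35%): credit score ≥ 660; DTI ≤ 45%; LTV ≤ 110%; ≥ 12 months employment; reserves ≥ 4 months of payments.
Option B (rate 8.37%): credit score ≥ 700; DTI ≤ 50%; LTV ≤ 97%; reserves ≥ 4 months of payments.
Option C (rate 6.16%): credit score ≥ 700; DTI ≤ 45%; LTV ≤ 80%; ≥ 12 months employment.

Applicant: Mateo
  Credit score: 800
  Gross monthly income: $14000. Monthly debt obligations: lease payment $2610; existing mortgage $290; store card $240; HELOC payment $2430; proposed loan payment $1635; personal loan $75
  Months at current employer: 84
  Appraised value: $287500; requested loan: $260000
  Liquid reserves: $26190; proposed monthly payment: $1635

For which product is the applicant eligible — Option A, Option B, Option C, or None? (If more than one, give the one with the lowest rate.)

None

Total debts = (2,610 + 290 + 240 + 2,430 + 1,635 + 75) = 7,280; DTI = 7,280/14,000 = 52%.
LTV = 260,000/287,500 = 90.4%.
Reserves = 26,190/1,635 = 16.0 months.
Option A: score 800 ≥ 660; DTI 52% > 45%; LTV 90.4% ≤ 110%; employment 84 ≥ 12 mo; reserves 16.0 ≥ 4 mo → does not qualify.
Option B: score 800 ≥ 700; DTI 52% > 50%; LTV 90.4% ≤ 97%; reserves 16.0 ≥ 4 mo → does not qualify.
Option C: score 800 ≥ 700; DTI 52% > 45%; LTV 90.4% > 80%; employment 84 ≥ 12 mo → does not qualify.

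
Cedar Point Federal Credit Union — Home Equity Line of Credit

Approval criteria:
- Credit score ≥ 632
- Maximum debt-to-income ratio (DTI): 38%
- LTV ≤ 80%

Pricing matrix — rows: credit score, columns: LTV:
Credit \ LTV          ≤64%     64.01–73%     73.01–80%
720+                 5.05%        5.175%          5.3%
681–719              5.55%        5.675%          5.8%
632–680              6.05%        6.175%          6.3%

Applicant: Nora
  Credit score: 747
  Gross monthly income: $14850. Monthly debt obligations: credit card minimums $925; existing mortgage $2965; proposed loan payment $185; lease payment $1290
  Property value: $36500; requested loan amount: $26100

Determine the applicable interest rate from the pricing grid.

5.175%

Credit score 747 ≥ 632; Total monthly debts = (925 + 2,965 + 185 + 1,290) = 5,365. DTI = 5,365/14,850 = 36.1% ≤ 38%
Loan-to-value = 26,100/36,500 = 71.5% — pass (80% max)
Row: 747 falls in 720+. Column: 71.5% falls in 64.01–73%. Rate = 5.175%.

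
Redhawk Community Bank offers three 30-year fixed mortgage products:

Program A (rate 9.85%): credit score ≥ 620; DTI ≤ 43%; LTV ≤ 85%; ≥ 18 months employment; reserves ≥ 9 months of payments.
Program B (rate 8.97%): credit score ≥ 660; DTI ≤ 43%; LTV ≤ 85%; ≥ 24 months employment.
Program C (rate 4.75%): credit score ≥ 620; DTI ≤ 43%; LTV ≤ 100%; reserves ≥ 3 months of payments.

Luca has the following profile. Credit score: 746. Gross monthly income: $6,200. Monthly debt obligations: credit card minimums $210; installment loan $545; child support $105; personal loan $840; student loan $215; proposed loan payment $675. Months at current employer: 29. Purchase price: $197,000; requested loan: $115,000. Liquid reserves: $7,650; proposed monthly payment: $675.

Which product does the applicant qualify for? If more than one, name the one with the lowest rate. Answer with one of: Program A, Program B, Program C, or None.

Total debts = (210 + 545 + 105 + 840 + 215 + 675) = 2,590; DTI = 2,590/6,200 = 41.8%.
LTV = 115,000/197,000 = 58.4%.
Reserves = 7,650/675 = 11.3 months.
Program A: score 746 ≥ 620; DTI 41.8% ≤ 43%; LTV 58.4% ≤ 85%; employment 29 ≥ 18 mo; reserves 11.3 ≥ 9 mo → qualifies.
Program B: score 746 ≥ 660; DTI 41.8% ≤ 43%; LTV 58.4% ≤ 85%; employment 29 ≥ 24 mo → qualifies.
Program C: score 746 ≥ 620; DTI 41.8% ≤ 43%; LTV 58.4% ≤ 100%; reserves 11.3 ≥ 3 mo → qualifies.
Qualifying: Program A, Program B, Program C. Lowest rate is 4.75% → Program C.

Program C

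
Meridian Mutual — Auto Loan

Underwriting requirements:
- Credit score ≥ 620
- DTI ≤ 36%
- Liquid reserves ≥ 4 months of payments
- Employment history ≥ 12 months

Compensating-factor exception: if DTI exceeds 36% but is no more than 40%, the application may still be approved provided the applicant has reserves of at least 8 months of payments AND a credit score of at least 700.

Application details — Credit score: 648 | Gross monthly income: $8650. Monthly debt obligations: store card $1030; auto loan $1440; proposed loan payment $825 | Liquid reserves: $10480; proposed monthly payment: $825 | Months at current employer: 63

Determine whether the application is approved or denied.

Denied

Credit score 648 ≥ 620 (meets base)
Total debts = (1,030 + 1,440 + 825) = 3,295. DTI: 3,295 ÷ 8,650 = 38.1%, over the 36% base limit.
Reserves = 10,480/825 = 12.7 months ≥ 4
Employment 63 ≥ 12 months
38.1% falls in the override range (36%–40%), so the compensating-factor test applies.
Override check — reserves: 12.7 mo (ok); score: 648 (below 700).
Override conditions not both satisfied; exception does not apply.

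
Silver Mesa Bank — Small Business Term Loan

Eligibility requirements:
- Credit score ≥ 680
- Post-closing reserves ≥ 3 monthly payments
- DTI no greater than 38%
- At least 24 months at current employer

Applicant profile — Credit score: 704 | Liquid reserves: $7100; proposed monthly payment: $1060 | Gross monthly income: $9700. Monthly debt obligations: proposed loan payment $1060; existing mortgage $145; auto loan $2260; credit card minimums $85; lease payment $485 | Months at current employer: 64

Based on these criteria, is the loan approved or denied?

Denied

Credit score 704 ≥ 680 (meets)
Reserves: 7,100 ÷ 1,060 = 6.7 months (meets 3-month minimum)
Total monthly debts = (1,060 + 145 + 2,260 + 85 + 485) = 4,035. DTI = 4,035/9,700 = 41.6% > 38%
Employment 64 ≥ 24 months
Fails on DTI.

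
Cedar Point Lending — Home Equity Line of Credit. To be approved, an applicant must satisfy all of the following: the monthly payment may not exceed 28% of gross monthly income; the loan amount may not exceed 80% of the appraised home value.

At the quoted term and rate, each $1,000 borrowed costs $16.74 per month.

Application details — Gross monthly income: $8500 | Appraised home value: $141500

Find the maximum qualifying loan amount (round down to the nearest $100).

$113,200

Payment cap: 28% × $8,500 = $2,380/month.
At $16.74 per $1,000, that supports 2,380/16.74 × 1,000 ≈ $142,174 → $142,100.
LTV cap: 80% × $141,500 = $113,200 → $113,200.
Binding constraint: loan-to-value.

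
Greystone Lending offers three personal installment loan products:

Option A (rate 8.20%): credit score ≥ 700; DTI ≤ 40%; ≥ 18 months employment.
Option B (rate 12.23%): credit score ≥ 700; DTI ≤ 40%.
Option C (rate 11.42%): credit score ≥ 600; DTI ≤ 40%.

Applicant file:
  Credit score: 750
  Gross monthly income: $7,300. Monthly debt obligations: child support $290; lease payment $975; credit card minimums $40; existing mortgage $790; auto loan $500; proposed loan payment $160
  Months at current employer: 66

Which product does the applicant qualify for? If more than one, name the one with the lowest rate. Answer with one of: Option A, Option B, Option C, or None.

Total debts = (290 + 975 + 40 + 790 + 500 + 160) = 2,755; DTI = 2,755/7,300 = 37.7%.
Option A: score 750 ≥ 700; DTI 37.7% ≤ 40%; employment 66 ≥ 18 mo → qualifies.
Option B: score 750 ≥ 700; DTI 37.7% ≤ 40% → qualifies.
Option C: score 750 ≥ 600; DTI 37.7% ≤ 40% → qualifies.
Qualifying: Option A, Option B, Option C. Lowest rate is 8.20% → Option A.

Option A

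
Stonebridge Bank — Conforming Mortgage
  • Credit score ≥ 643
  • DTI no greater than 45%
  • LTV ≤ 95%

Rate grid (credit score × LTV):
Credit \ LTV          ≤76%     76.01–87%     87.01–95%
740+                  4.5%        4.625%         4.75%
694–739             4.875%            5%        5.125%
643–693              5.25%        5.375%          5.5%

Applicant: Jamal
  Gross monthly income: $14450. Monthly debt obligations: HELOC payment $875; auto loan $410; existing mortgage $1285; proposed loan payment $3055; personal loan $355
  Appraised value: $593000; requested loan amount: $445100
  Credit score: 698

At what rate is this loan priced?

4.875%

Credit score 698 ≥ 643; Total monthly debts = (875 + 410 + 1,285 + 3,055 + 355) = 5,980. Debt-to-income = 5,980/14,450 = 41.4% — meets 45% limit
Loan-to-value = 445,100/593,000 = 75.1% — pass (95% max)
Credit 698 → row 694–739; LTV 75.1% → column ≤76%. Grid cell → 4.875%.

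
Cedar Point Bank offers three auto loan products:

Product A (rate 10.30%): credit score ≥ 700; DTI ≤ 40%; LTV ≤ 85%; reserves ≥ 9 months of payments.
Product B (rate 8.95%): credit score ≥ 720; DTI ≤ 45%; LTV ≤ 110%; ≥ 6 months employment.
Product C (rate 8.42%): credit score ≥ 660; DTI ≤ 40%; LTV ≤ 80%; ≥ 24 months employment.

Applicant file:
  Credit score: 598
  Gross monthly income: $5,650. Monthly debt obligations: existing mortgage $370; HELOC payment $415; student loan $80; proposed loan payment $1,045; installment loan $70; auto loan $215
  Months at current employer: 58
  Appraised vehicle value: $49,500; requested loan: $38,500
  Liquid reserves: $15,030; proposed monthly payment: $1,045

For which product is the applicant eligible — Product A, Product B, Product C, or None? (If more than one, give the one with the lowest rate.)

None

Total debts = (370 + 415 + 80 + 1,045 + 70 + 215) = 2,195; DTI = 2,195/5,650 = 38.8%.
LTV = 38,500/49,500 = 77.8%.
Reserves = 15,030/1,045 = 14.4 months.
Product A: score 598 < 700; DTI 38.8% ≤ 40%; LTV 77.8% ≤ 85%; reserves 14.4 ≥ 9 mo → does not qualify.
Product B: score 598 < 720; DTI 38.8% ≤ 45%; LTV 77.8% ≤ 110%; employment 58 ≥ 6 mo → does not qualify.
Product C: score 598 < 660; DTI 38.8% ≤ 40%; LTV 77.8% ≤ 80%; employment 58 ≥ 24 mo → does not qualify.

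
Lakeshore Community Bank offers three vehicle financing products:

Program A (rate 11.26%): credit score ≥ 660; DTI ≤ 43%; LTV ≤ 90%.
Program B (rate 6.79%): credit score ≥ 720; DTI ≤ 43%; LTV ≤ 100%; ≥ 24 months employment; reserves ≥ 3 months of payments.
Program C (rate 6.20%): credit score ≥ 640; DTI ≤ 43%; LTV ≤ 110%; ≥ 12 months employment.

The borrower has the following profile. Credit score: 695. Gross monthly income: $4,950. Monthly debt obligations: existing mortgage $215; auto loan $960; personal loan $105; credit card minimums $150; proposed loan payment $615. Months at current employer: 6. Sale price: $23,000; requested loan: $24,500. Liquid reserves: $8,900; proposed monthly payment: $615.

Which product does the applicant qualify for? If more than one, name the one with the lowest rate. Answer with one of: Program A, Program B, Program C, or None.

None

Total debts = (215 + 960 + 105 + 150 + 615) = 2,045; DTI = 2,045/4,950 = 41.3%.
LTV = 24,500/23,000 = 106.5%.
Reserves = 8,900/615 = 14.5 months.
Program A: score 695 ≥ 660; DTI 41.3% ≤ 43%; LTV 106.5% > 90% → does not qualify.
Program B: score 695 < 720; DTI 41.3% ≤ 43%; LTV 106.5% > 100%; employment 6 < 24 mo; reserves 14.5 ≥ 3 mo → does not qualify.
Program C: score 695 ≥ 640; DTI 41.3% ≤ 43%; LTV 106.5% ≤ 110%; employment 6 < 12 mo → does not qualify.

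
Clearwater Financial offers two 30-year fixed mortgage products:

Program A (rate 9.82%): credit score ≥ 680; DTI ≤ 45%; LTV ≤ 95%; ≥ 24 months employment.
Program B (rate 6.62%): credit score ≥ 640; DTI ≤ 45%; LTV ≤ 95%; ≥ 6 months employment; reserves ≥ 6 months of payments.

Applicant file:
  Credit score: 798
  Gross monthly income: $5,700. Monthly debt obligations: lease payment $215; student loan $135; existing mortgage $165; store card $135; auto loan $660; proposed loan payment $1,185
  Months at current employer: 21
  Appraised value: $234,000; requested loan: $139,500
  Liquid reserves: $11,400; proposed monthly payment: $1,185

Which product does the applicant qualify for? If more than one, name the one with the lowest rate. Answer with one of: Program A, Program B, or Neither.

Total debts = (215 + 135 + 165 + 135 + 660 + 1,185) = 2,495; DTI = 2,495/5,700 = 43.8%.
LTV = 139,500/234,000 = 59.6%.
Reserves = 11,400/1,185 = 9.6 months.
Program A: score 798 ≥ 680; DTI 43.8% ≤ 45%; LTV 59.6% ≤ 95%; employment 21 < 24 mo → does not qualify.
Program B: score 798 ≥ 640; DTI 43.8% ≤ 45%; LTV 59.6% ≤ 95%; employment 21 ≥ 6 mo; reserves 9.6 ≥ 6 mo → qualifies.

Program B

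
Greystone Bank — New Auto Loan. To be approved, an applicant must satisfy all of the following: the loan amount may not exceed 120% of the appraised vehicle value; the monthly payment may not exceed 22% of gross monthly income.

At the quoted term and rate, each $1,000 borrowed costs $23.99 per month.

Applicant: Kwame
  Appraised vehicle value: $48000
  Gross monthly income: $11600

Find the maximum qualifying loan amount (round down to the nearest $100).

Payment cap: 22% × $11,600 = $2,552/month.
At $23.99 per $1,000, that supports 2,552/23.99 × 1,000 ≈ $106,377 → $106,300.
LTV cap: 120% × $48,000 = $57,600 → $57,600.
Binding constraint: loan-to-value.

$57,600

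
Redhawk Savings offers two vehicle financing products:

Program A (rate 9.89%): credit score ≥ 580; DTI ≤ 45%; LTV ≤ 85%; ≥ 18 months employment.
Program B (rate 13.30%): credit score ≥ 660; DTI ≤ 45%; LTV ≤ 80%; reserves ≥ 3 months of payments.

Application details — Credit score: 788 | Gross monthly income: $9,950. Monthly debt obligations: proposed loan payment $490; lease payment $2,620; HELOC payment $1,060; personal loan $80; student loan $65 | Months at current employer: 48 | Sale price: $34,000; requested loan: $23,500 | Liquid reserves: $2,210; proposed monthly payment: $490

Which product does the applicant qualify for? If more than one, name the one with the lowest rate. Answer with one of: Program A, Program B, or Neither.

Total debts = (490 + 2,620 + 1,060 + 80 + 65) = 4,315; DTI = 4,315/9,950 = 43.4%.
LTV = 23,500/34,000 = 69.1%.
Reserves = 2,210/490 = 4.5 months.
Program A: score 788 ≥ 580; DTI 43.4% ≤ 45%; LTV 69.1% ≤ 85%; employment 48 ≥ 18 mo → qualifies.
Program B: score 788 ≥ 660; DTI 43.4% ≤ 45%; LTV 69.1% ≤ 80%; reserves 4.5 ≥ 3 mo → qualifies.
Qualifying: Program A, Program B. Lowest rate is 9.89% → Program A.

Program A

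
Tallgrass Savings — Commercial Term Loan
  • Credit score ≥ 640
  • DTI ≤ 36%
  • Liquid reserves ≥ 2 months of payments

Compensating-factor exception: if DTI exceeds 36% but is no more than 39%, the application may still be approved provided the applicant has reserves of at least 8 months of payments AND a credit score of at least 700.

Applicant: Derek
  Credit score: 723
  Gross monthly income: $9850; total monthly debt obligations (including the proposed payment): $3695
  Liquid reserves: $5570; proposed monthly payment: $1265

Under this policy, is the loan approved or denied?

Credit score 723 ≥ 640 (meets base)
DTI = 3,695/9,850 = 37.5% > 36% — standard DTI limit exceeded.
Reserves: 5,570 ÷ 1,265 = 4.4 months (meets 2-month minimum)
DTI 37.5% is within the 36%–39% exception band; checking compensating factors.
Override check — reserves: 4.4 mo (short of 8); score: 723 (ok).
Compensating-factor requirement not fully met.

Denied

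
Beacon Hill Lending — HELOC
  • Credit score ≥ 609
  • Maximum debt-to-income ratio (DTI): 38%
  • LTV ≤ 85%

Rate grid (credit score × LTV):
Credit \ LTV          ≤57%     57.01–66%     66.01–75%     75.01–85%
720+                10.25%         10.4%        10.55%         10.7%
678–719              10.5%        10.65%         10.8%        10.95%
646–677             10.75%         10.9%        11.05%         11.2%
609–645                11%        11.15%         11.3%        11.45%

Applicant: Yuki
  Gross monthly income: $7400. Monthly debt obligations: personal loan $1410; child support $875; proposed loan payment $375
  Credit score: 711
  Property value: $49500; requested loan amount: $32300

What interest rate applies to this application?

10.65%

Credit score 711 ≥ 609; Total monthly debts = (1,410 + 875 + 375) = 2,660. DTI = 2,660/7,400 = 35.9% ≤ 38%
Loan-to-value = 32,300/49,500 = 65.3% — pass (85% max)
Score 711 is in the 678–719 band; LTV 65.3% is in the 57.01–66% band → 10.65%.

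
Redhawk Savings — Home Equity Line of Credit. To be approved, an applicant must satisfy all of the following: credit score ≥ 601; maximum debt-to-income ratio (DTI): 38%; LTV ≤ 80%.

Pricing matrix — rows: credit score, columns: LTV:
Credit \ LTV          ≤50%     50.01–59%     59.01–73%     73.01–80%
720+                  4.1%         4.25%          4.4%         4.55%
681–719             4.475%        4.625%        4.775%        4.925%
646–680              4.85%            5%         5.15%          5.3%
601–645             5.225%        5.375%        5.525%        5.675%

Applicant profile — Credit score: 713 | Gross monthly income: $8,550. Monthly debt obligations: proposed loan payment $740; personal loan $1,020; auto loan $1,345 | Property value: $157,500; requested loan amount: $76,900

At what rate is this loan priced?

Credit score 713 ≥ 601; Total monthly debts = (740 + 1,020 + 1,345) = 3,105. DTI: 3,105 ÷ 8,550 = 36.3%, within the 38% cap
Loan-to-value = 76,900/157,500 = 48.8% — pass (80% max)
Score 713 is in the 681–719 band; LTV 48.8% is in the ≤50% band → 4.475%.

4.475%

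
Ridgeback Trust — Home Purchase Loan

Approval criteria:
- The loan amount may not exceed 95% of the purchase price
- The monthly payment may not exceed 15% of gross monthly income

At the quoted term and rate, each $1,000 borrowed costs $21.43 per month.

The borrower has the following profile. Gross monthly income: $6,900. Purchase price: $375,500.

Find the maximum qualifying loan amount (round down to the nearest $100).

$48,200

Payment cap: 15% × $6,900 = $1,035/month.
At $21.43 per $1,000, that supports 1,035/21.43 × 1,000 ≈ $48,296 → $48,200.
LTV cap: 95% × $375,500 = $356,725 → $356,700.
Binding constraint: payment-to-income.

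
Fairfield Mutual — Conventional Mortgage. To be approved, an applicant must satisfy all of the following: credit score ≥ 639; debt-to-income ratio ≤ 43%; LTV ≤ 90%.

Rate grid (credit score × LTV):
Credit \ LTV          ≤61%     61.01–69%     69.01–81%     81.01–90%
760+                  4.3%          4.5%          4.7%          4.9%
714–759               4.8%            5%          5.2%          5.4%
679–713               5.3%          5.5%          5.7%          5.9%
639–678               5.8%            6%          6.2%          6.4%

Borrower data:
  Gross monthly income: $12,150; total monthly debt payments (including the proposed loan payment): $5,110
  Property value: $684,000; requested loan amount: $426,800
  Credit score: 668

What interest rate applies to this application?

Credit score 668 ≥ 639; DTI = 5,110/12,150 = 42.1% ≤ 43%
Loan-to-value = 426,800/684,000 = 62.4% — pass (90% max)
Score 668 is in the 639–678 band; LTV 62.4% is in the 61.01–69% band → 6%.

6%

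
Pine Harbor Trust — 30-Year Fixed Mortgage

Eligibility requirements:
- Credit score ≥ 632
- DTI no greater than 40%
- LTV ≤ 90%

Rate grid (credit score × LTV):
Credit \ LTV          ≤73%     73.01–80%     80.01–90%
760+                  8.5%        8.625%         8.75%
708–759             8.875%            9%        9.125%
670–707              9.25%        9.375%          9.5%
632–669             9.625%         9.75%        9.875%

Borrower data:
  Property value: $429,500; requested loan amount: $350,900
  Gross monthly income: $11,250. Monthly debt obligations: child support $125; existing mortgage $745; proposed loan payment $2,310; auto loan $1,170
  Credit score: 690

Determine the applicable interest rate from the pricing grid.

9.5%

Credit score 690 ≥ 632; Total monthly debts = (125 + 745 + 2,310 + 1,170) = 4,350. Debt-to-income = 4,350/11,250 = 38.7% — meets 40% limit
LTV: 350,900 ÷ 429,500 = 81.7%, within 90% cap
Score 690 is in the 670–707 band; LTV 81.7% is in the 80.01–90% band → 9.5%.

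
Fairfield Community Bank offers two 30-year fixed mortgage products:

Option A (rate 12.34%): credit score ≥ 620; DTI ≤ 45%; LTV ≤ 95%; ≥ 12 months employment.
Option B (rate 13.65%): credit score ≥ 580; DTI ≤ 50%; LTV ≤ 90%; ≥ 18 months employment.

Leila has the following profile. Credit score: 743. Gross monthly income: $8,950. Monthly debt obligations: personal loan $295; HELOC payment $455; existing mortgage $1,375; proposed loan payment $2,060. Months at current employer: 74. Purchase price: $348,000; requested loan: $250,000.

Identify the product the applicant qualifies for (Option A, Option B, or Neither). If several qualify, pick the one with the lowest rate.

Option B

Total debts = (295 + 455 + 1,375 + 2,060) = 4,185; DTI = 4,185/8,950 = 46.8%.
LTV = 250,000/348,000 = 71.8%.
Option A: score 743 ≥ 620; DTI 46.8% > 45%; LTV 71.8% ≤ 95%; employment 74 ≥ 12 mo → does not qualify.
Option B: score 743 ≥ 580; DTI 46.8% ≤ 50%; LTV 71.8% ≤ 90%; employment 74 ≥ 18 mo → qualifies.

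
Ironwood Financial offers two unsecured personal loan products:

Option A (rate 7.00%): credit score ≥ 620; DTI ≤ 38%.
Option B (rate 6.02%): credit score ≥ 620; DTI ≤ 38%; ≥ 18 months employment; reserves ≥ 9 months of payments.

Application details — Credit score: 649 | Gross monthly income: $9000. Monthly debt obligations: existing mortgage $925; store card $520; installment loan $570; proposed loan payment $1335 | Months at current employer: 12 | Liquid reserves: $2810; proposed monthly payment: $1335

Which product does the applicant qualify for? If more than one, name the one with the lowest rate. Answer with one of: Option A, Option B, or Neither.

Option A

Total debts = (925 + 520 + 570 + 1,335) = 3,350; DTI = 3,350/9,000 = 37.2%.
Reserves = 2,810/1,335 = 2.1 months.
Option A: score 649 ≥ 620; DTI 37.2% ≤ 38% → qualifies.
Option B: score 649 ≥ 620; DTI 37.2% ≤ 38%; employment 12 < 18 mo; reserves 2.1 < 9 mo → does not qualify.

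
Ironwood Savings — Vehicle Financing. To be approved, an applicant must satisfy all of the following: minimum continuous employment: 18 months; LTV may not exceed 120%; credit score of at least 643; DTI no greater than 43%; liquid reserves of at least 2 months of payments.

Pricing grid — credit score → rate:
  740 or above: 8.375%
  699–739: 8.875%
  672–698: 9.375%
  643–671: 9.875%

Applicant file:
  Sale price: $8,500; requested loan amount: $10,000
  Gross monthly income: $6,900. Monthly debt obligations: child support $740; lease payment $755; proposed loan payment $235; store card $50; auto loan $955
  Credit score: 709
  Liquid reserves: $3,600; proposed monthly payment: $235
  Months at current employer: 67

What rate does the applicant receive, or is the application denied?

Approved at 8.875%

Credit score 709 ≥ 643 (meets minimum)
Employment 67 ≥ 18 months
Liquid reserves cover 3,600/235 = 15.3 months — ≥ 2 required
LTV: 10,000 ÷ 8,500 = 117.6%, within 120% cap
Total monthly debts = (740 + 755 + 235 + 50 + 955) = 2,735. Debt-to-income = 2,735/6,900 = 39.6% — meets 43% limit
All requirements met. Score 709 falls in the 699–739 tier → 8.875%.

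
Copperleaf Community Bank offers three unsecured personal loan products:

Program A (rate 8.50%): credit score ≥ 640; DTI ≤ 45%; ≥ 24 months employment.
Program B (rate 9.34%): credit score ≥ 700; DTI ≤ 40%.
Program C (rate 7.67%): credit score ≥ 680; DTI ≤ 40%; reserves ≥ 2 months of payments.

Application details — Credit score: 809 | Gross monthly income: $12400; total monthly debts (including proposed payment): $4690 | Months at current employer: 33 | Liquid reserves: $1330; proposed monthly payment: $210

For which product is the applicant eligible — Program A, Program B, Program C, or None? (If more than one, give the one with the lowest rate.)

DTI = 4,690/12,400 = 37.8%.
Reserves = 1,330/210 = 6.3 months.
Program A: score 809 ≥ 640; DTI 37.8% ≤ 45%; employment 33 ≥ 24 mo → qualifies.
Program B: score 809 ≥ 700; DTI 37.8% ≤ 40% → qualifies.
Program C: score 809 ≥ 680; DTI 37.8% ≤ 40%; reserves 6.3 ≥ 2 mo → qualifies.
Qualifying: Program A, Program B, Program C. Lowest rate is 7.67% → Program C.

Program C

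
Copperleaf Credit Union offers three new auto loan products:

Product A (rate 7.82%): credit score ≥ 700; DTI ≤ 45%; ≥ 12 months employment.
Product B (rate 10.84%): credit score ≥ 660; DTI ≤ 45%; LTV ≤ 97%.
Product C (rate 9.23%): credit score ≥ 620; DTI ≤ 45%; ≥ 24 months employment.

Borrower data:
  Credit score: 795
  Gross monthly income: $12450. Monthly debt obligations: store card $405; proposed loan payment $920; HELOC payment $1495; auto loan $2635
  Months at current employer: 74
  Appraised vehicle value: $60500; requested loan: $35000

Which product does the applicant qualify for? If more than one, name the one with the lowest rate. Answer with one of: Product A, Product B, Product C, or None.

Product A

Total debts = (405 + 920 + 1,495 + 2,635) = 5,455; DTI = 5,455/12,450 = 43.8%.
LTV = 35,000/60,500 = 57.9%.
Product A: score 795 ≥ 700; DTI 43.8% ≤ 45%; employment 74 ≥ 12 mo → qualifies.
Product B: score 795 ≥ 660; DTI 43.8% ≤ 45%; LTV 57.9% ≤ 97% → qualifies.
Product C: score 795 ≥ 620; DTI 43.8% ≤ 45%; employment 74 ≥ 24 mo → qualifies.
Qualifying: Product A, Product B, Product C. Lowest rate is 7.82% → Product A.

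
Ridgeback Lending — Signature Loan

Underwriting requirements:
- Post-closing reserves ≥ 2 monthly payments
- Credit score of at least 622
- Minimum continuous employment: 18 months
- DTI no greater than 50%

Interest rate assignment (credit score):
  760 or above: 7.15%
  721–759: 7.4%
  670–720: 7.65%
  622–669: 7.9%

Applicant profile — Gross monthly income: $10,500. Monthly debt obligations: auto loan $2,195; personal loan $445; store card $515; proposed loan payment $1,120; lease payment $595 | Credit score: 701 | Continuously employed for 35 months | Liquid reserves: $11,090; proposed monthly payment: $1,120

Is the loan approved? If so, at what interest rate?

Approved at 7.65%

Credit score 701 ≥ 622 (meets minimum)
Reserves: 11,090 ÷ 1,120 = 9.9 months (meets 2-month minimum)
Employment 35 ≥ 18 months
Total monthly debts = (2,195 + 445 + 515 + 1,120 + 595) = 4,870. Debt-to-income = 4,870/10,500 = 46.4% — meets 50% limit
All requirements met. Score 701 falls in the 670–720 tier → 7.65%.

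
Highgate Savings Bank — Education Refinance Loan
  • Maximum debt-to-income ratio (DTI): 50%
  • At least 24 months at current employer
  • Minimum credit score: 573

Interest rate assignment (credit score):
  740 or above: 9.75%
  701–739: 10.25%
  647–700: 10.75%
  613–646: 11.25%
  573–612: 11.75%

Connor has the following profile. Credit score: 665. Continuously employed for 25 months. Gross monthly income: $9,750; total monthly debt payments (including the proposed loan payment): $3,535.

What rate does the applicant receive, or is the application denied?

Approved at 10.75%

Credit score 665 ≥ 573 (meets minimum)
Employment 25 ≥ 24 months
Debt-to-income = 3,535/9,750 = 36.3% — meets 50% limit
All requirements met. Score 665 falls in the 647–700 tier → 10.75%.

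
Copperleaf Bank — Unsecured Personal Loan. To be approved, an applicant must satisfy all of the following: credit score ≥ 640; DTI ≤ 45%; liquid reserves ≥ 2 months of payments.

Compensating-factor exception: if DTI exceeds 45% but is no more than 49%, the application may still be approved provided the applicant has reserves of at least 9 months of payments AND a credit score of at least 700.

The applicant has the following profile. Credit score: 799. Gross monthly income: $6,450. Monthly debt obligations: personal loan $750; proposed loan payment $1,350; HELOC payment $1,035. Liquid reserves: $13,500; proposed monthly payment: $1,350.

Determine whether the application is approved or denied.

Credit score 799 ≥ 640 (meets base)
Total debts = (750 + 1,350 + 1,035) = 3,135. DTI: 3,135 ÷ 6,450 = 48.6%, over the 45% base limit.
Reserves = 13,500/1,350 = 10.0 months ≥ 2
48.6% falls in the override range (45%–49%), so the compensating-factor test applies.
Reserves 10.0 ≥ 9 months; credit score 799 ≥ 700.
Both compensating conditions met → exception applies.

Approved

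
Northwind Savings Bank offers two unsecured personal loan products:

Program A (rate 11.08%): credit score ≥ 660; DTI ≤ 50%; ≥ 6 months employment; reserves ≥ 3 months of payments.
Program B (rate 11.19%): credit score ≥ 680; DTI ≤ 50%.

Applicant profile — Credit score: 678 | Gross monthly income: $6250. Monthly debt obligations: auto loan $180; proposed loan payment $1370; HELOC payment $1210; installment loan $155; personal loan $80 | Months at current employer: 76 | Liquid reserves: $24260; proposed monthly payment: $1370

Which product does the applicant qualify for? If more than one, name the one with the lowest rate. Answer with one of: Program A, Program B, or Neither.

Program A

Total debts = (180 + 1,370 + 1,210 + 155 + 80) = 2,995; DTI = 2,995/6,250 = 47.9%.
Reserves = 24,260/1,370 = 17.7 months.
Program A: score 678 ≥ 660; DTI 47.9% ≤ 50%; employment 76 ≥ 6 mo; reserves 17.7 ≥ 3 mo → qualifies.
Program B: score 678 < 680; DTI 47.9% ≤ 50% → does not qualify.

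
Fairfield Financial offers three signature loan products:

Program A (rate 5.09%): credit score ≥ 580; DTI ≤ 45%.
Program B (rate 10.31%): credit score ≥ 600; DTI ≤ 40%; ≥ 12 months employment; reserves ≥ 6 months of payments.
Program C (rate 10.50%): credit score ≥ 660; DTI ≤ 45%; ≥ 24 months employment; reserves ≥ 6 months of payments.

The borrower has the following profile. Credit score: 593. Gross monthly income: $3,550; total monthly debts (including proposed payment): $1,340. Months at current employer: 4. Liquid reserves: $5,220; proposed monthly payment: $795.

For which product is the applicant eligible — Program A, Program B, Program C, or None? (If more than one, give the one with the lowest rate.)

DTI = 1,340/3,550 = 37.7%.
Reserves = 5,220/795 = 6.6 months.
Program A: score 593 ≥ 580; DTI 37.7% ≤ 45% → qualifies.
Program B: score 593 < 600; DTI 37.7% ≤ 40%; employment 4 < 12 mo; reserves 6.6 ≥ 6 mo → does not qualify.
Program C: score 593 < 660; DTI 37.7% ≤ 45%; employment 4 < 24 mo; reserves 6.6 ≥ 6 mo → does not qualify.

Program A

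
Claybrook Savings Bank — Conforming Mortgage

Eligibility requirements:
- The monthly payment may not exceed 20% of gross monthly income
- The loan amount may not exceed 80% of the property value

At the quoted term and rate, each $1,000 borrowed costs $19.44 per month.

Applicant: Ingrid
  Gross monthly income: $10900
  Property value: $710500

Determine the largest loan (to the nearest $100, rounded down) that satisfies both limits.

Payment cap: 20% × $10,900 = $2,180/month.
At $19.44 per $1,000, that supports 2,180/19.44 × 1,000 ≈ $112,139 → $112,100.
LTV cap: 80% × $710,500 = $568,400 → $568,400.
Binding constraint: payment-to-income.

$112,100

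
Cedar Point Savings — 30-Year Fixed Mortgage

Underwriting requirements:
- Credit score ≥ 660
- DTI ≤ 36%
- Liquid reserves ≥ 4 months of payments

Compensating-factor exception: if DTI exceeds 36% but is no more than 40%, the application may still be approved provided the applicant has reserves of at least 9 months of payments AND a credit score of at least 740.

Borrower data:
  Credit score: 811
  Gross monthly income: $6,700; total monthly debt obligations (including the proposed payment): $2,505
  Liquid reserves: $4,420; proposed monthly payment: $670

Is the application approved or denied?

Credit score 811 ≥ 660 (meets base)
DTI = 2,505/6,700 = 37.4% > 36% — standard DTI limit exceeded.
Reserves: 4,420 ÷ 670 = 6.6 months (meets 4-month minimum)
37.4% falls in the override range (36%–40%), so the compensating-factor test applies.
Override check — reserves: 6.6 mo (short of 9); score: 811 (ok).
Override conditions not both satisfied; exception does not apply.

Denied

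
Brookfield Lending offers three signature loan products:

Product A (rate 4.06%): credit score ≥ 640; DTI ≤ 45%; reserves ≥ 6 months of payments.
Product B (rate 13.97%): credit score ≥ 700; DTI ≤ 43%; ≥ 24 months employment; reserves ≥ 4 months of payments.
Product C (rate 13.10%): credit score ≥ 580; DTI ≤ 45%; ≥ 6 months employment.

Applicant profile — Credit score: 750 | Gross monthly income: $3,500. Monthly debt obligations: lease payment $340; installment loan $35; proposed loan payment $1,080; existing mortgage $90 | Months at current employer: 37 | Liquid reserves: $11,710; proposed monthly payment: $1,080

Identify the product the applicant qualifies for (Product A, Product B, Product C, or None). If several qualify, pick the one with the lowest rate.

Product A

Total debts = (340 + 35 + 1,080 + 90) = 1,545; DTI = 1,545/3,500 = 44.1%.
Reserves = 11,710/1,080 = 10.8 months.
Product A: score 750 ≥ 640; DTI 44.1% ≤ 45%; reserves 10.8 ≥ 6 mo → qualifies.
Product B: score 750 ≥ 700; DTI 44.1% > 43%; employment 37 ≥ 24 mo; reserves 10.8 ≥ 4 mo → does not qualify.
Product C: score 750 ≥ 580; DTI 44.1% ≤ 45%; employment 37 ≥ 6 mo → qualifies.
Qualifying: Product A, Product C. Lowest rate is 4.06% → Product A.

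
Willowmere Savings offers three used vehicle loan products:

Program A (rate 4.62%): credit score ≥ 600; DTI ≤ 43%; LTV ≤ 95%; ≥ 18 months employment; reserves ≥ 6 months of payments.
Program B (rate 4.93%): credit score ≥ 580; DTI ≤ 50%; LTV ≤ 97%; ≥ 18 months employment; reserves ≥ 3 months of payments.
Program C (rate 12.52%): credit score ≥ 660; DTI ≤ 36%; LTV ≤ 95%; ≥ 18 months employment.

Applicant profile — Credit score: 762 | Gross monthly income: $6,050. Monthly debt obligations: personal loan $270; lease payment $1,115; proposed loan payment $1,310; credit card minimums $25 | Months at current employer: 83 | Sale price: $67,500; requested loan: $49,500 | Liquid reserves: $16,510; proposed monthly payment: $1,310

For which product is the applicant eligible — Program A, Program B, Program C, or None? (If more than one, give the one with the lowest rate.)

Total debts = (270 + 1,115 + 1,310 + 25) = 2,720; DTI = 2,720/6,050 = 45%.
LTV = 49,500/67,500 = 73.3%.
Reserves = 16,510/1,310 = 12.6 months.
Program A: score 762 ≥ 600; DTI 45% > 43%; LTV 73.3% ≤ 95%; employment 83 ≥ 18 mo; reserves 12.6 ≥ 6 mo → does not qualify.
Program B: score 762 ≥ 580; DTI 45% ≤ 50%; LTV 73.3% ≤ 97%; employment 83 ≥ 18 mo; reserves 12.6 ≥ 3 mo → qualifies.
Program C: score 762 ≥ 660; DTI 45% > 36%; LTV 73.3% ≤ 95%; employment 83 ≥ 18 mo → does not qualify.

Program B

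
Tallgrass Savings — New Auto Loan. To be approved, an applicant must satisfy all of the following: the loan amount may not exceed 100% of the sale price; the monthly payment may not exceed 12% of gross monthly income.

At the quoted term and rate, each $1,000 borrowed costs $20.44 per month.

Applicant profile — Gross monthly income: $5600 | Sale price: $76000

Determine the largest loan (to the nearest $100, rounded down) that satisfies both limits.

$32,800

Payment cap: 12% × $5,600 = $672/month.
At $20.44 per $1,000, that supports 672/20.44 × 1,000 ≈ $32,876 → $32,800.
LTV cap: 100% × $76,000 = $76,000 → $76,000.
Binding constraint: payment-to-income.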